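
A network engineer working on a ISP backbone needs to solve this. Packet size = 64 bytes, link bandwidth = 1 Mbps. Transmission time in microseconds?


Given: packet = 64 bytes, bandwidth = 1 Mbps
Packet in bits = 64 * 8 = 512 bits
Bandwidth = 1 * 10^6 = 1000000 bps
Time = 512 / 1000000 seconds
Time in us = 512 * 10^6 / 1000000 = 512

512


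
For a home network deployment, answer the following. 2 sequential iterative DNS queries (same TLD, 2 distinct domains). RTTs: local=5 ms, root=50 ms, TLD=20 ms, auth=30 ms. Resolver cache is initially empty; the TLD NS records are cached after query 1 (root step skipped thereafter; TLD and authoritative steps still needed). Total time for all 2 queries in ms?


Lookup 1 (cold cache): local + root + TLD + auth = 5 + 50 + 20 + 30 = 105 ms
Lookups 2..2 (TLD NS cached -> skip root; new domain -> still ask TLD and auth): local + TLD + auth = 5 + 20 + 30 = 55 ms each
Remaining 1 lookups: 1 * 55 = 55 ms
Total = 105 + 55 = 160 ms

160


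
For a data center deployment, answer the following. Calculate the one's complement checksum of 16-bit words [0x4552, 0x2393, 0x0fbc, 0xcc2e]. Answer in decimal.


Given words: [0x4552, 0x2393, 0x0fbc, 0xcc2e]
Step 1: Sum all words
Raw sum = 17746 + 9107 + 4028 + 52270 = 83151
Step 2: Fold carry: (17615 + 1) = 17616
One's complement = ~17616 & 0xFFFF = 47919

47919


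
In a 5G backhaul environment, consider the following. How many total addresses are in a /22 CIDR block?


Given: CIDR prefix /22
Host bits = 32 - 22 = 10
Total addresses = 2^10 = 1024

1024


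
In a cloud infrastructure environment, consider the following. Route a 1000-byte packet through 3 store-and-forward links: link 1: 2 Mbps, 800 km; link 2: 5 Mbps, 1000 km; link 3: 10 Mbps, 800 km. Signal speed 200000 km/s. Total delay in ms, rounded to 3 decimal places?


Packet = 1000 bytes = 8000 bits. Store-and-forward: sum (t_trans + t_prop) per link.
Link 1: t_trans = 8000/(2*10^6) s = 4.0000 ms; t_prop = 800/200000 s = 4.0000 ms; subtotal = 8.0000 ms
Link 2: t_trans = 8000/(5*10^6) s = 1.6000 ms; t_prop = 1000/200000 s = 5.0000 ms; subtotal = 6.6000 ms
Link 3: t_trans = 8000/(10*10^6) s = 0.8000 ms; t_prop = 800/200000 s = 4.0000 ms; subtotal = 4.8000 ms
End-to-end = 8.0000 + 6.6000 + 4.8000 = 19.4000 ms -> 19.400 ms (3 dp)

19.400


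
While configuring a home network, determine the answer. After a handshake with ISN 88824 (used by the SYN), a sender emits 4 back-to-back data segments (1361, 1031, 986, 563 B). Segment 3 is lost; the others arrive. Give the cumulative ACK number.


SYN uses sequence number 88824; first data byte = ISN + 1 = 88825.
Segment 1: SEQ = 88825, len = 1361 B, covers [88825, 90185]
Segment 2: SEQ = 90186, len = 1031 B, covers [90186, 91216]
Segment 3: SEQ = 91217, len = 986 B, covers [91217, 92202] [LOST]
Segment 4: SEQ = 92203, len = 563 B, covers [92203, 92765]
In-order data received: bytes [88825, 91216] (segments 1..2).
Segment 3 missing -> gap begins at byte 91217; later segments buffered out of order.
Cumulative ACK = next expected in-order byte = 88825 + 1361 + 1031 = 91217

91217


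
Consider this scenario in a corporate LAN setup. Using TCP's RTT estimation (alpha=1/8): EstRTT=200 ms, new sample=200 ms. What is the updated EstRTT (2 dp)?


Given: EstRTT = 200 ms, SampleRTT = 200 ms, alpha = 1/8
New EstRTT = (1 - alpha) * EstRTT + alpha * SampleRTT
(7/8) * 200 = 175
(1/8) * 200 = 25
New EstRTT = 175 + 25 = 200 ms -> 200.00 ms (2 dp)

200.00


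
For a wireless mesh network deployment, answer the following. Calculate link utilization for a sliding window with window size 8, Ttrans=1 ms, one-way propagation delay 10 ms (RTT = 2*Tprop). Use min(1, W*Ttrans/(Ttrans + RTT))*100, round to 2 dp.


Given: W = 8, Ttrans = 1 ms, RTT = 20 ms (= 2 * Tprop, Tprop = 10 ms)
Cycle time = Ttrans + RTT = 1 + 20 = 21 ms (first packet sent until its ACK returns)
W * Ttrans = 8 * 1 = 8 ms of sending per cycle
W * Ttrans / (Ttrans + RTT) = 8 / 21 = 0.380952
U = min(1, 0.380952) = 0.380952
U% = 38.10%

38.10


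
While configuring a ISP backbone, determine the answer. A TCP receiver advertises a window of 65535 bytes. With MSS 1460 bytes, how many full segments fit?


Given: RWND = 65535 bytes, MSS = 1460 bytes
Full segments = floor(RWND / MSS)
Full segments = floor(65535 / 1460)
Full segments = floor(44.887) = 44

44


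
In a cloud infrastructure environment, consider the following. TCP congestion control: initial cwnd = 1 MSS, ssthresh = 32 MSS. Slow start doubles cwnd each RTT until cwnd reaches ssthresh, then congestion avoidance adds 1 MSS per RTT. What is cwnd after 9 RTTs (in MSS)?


RTT 0: cwnd = 1 MSS (initial)
RTT 1: cwnd = 2 MSS (slow start, doubled)
RTT 2: cwnd = 4 MSS (slow start, doubled)
RTT 3: cwnd = 8 MSS (slow start, doubled)
RTT 4: cwnd = 16 MSS (slow start, doubled)
RTT 5: cwnd = 32 MSS (slow start, doubled)
RTT 6: cwnd = 33 MSS (congestion avoidance, +1)
RTT 7: cwnd = 34 MSS (congestion avoidance, +1)
RTT 8: cwnd = 35 MSS (congestion avoidance, +1)
RTT 9: cwnd = 36 MSS (congestion avoidance, +1)

36


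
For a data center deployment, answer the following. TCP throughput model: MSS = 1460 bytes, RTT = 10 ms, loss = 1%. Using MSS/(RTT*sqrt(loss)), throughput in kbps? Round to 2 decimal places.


Given: MSS = 1460 bytes, RTT = 10 ms, loss = 1%
RTT in seconds = 10 / 1000 = 0.01
Loss rate = 1% = 0.01
sqrt(loss) = sqrt(0.01) = 0.1
Throughput (bytes/s) = 1460 / (0.01 * 0.1) = 1460000.0000
Throughput (kbps) = 1460000.0000 * 8 / 1000 = 11680.000000 -> 11680.00 kbps (2 dp)

11680.00


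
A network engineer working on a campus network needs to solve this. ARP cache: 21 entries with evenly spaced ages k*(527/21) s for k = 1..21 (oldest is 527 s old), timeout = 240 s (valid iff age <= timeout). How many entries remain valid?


Ages are k * 527/21 s for k = 1..21 (spacing = 25.0952 s).
Entry k is valid iff k * 527/21 <= 240 iff k <= 21 * 240 / 527 = 9.5636
n_valid = floor(9.5636) = 9
(n_stale = 21 - 9 = 12)

9


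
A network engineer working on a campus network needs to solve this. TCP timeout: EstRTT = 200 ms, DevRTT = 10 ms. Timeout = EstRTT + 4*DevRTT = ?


Given: EstRTT = 200 ms, DevRTT = 10 ms
Timeout = EstRTT + 4 * DevRTT
4 * DevRTT = 4 * 10 = 40
Timeout = 200 + 40 = 240 ms

240


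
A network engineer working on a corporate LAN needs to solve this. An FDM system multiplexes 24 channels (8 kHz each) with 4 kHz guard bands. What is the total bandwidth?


Given: 24 channels, 8 kHz each, guard = 4 kHz
Channel bandwidth = 24 * 8 = 192 kHz
Guard bands = 23 gaps * 4 kHz = 92 kHz
Total = 192 + 92 = 284 kHz

284


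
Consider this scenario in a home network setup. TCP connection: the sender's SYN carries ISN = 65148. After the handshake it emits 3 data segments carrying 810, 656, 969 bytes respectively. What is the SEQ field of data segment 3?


The SYN occupies sequence number ISN = 65148, so the first data byte is ISN + 1 = 65149.
SEQ of data segment i = (ISN + 1) + sum of payload sizes of segments 1..i-1.
Segment 1: SEQ = 65149, payload = 810 bytes
Segment 2: SEQ = 65959, payload = 656 bytes
Segment 3: SEQ = 66615, payload = 969 bytes
SEQ of segment 3 = 65149 + 810 + 656 = 66615

66615


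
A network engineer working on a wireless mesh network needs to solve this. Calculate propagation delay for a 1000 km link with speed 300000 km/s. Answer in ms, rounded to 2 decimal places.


Given: distance = 1000 km, speed = 300000 km/s
Delay = distance / speed = 1000 / 300000 seconds
Delay in ms = 1000 * 1000 / 300000
Delay = 3.3333 ms
Rounded to 2 dp = 3.33 ms

3.33


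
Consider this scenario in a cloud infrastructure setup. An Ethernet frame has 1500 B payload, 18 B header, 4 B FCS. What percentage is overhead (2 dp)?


Given: payload = 1500 B, header = 18 B, trailer = 4 B
Overhead bytes = header + trailer = 18 + 4 = 22
Total frame = payload + overhead = 1500 + 22 = 1522
Overhead % = 22 / 1522 * 100 = 1.4455% -> 1.45% (2 dp)

1.45


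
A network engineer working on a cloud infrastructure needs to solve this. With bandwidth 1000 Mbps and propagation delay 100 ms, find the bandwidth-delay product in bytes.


Given: bandwidth = 1000 Mbps, delay = 100 ms
BDP in bits = 1000 * 10^6 * 100 / 1000
BDP in bits = 100000000
BDP in bytes = 100000000 / 8 = 12500000

12500000


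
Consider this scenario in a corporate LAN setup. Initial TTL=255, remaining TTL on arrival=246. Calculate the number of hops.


Given: initial TTL = 255, received TTL = 246
Hops = initial TTL - received TTL
Hops = 255 - 246 = 9

9


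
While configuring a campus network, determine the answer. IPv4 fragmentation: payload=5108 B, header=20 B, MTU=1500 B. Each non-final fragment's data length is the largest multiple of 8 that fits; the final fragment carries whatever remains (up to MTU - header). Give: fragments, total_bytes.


Max data per non-final fragment = floor((MTU - header)/8)*8 = floor((1500 - 20)/8)*8 = floor(1480/8)*8 = 1480 B
Final fragment needs no 8-byte alignment: it can carry up to MTU - header = 1480 B
Non-final fragments needed = ceil((payload - 1480) / 1480) = ceil(3628/1480) = ceil(2.4514) = 3
Number of fragments = 3 + 1 = 4
Fragment sizes (data): 3 * 1480 B + 668 B (last, 668 <= 1480 OK)
Total bytes sent = payload + n_frags * header = 5108 + 4*20 = 5108 + 80 = 5188 B

4, 5188


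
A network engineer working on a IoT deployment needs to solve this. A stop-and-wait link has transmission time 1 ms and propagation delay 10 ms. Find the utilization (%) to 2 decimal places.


Given: Ttrans = 1 ms, Tprop = 10 ms
RTT = 2 * Tprop = 2 * 10 = 20 ms
U = Ttrans / (Ttrans + RTT)
U = 1 / (1 + 20)
U = 1 / 21 = 0.047619
U% = 4.76%

4.76


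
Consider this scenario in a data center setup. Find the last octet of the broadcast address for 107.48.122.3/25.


Given: IP = 107.48.122.3, prefix = /25
Host bits = 32 - 25 = 7
Network last octet = 3 AND mask = 0
Host part size = 2^7 - 1 = 127
Broadcast last octet = 0 OR 127 = 127

127


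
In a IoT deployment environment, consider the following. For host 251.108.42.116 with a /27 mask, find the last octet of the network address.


Given: IP = 251.108.42.116, prefix = /27
Subnet mask = 255.255.255.224
Last octet of IP: 116
Last octet of mask: 224
Network last octet = 116 AND 224 = 96

96


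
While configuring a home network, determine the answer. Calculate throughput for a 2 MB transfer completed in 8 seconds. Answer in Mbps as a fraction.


Given: file = 2 MB, time = 8 s
File in Mb = 2 * 8 = 16 Mb
Throughput = 16 / 8 Mbps
Throughput = 2 Mbps

2


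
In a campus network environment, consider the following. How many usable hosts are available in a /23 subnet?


Given: subnet mask /23
Host bits = 32 - 23 = 9
Total addresses = 2^9 = 512
Usable hosts = 512 - 2 (network + broadcast) = 510

510


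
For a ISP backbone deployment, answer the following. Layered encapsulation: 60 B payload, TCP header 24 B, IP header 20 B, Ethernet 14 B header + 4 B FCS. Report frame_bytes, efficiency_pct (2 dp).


TCP segment = 60 + 24 = 84 B
IP packet = 84 + 20 = 104 B
Ethernet frame = 104 + 14 + 4 = 122 B
Efficiency = app / frame = 60 / 122 = 0.491803 = 49.1803% -> 49.18% (2 dp)

122, 49.18


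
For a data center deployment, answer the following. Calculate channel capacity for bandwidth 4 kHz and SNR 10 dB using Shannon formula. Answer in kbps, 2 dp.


Given: B = 4 kHz, SNR = 10 dB
SNR linear = 10^(10/10) = 10
1 + SNR = 11
log2(11) = 3.4594316186
C = 4 * 1000 * 3.4594316186 = 13837.7265 bps
C = 13.837726 kbps -> 13.84 kbps (2 dp)

13.84


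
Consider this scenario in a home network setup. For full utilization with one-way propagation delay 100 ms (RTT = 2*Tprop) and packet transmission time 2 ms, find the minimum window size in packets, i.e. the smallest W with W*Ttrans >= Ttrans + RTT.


Given: Ttrans = 2 ms, RTT = 200 ms (= 2 * Tprop, Tprop = 100 ms)
Time until first ACK returns = Ttrans + RTT = 2 + 200 = 202 ms
Need W * Ttrans >= Ttrans + RTT  ->  W >= (Ttrans + RTT) / Ttrans
(Ttrans + RTT) / Ttrans = 202 / 2 = 101
W_min = ceil(101) = 101

101


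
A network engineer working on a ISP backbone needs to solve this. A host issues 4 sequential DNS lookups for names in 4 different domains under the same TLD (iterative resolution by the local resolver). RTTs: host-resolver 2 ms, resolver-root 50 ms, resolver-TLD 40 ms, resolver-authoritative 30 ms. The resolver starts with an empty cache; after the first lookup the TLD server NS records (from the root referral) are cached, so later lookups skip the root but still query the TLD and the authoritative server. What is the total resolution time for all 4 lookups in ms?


Lookup 1 (cold cache): local + root + TLD + auth = 2 + 50 + 40 + 30 = 122 ms
Lookups 2..4 (TLD NS cached -> skip root; new domain -> still ask TLD and auth): local + TLD + auth = 2 + 40 + 30 = 72 ms each
Remaining 3 lookups: 3 * 72 = 216 ms
Total = 122 + 216 = 338 ms

338


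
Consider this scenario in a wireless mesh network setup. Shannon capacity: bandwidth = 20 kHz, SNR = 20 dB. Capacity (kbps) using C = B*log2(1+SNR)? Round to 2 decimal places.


Given: B = 20 kHz, SNR = 20 dB
SNR linear = 10^(20/10) = 100
1 + SNR = 101
log2(101) = 6.6582114828
C = 20 * 1000 * 6.6582114828 = 133164.2297 bps
C = 133.164230 kbps -> 133.16 kbps (2 dp)

133.16


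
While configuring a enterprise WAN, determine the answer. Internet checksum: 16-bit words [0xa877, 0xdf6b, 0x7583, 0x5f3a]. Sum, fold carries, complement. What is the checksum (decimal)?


Given words: [0xa877, 0xdf6b, 0x7583, 0x5f3a]
Step 1: Sum all words
Raw sum = 43127 + 57195 + 30083 + 24378 = 154783
Step 2: Fold carry: (23711 + 2) = 23713
One's complement = ~23713 & 0xFFFF = 41822

41822


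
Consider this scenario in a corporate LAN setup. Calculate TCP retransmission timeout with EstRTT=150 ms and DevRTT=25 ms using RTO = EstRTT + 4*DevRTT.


Given: EstRTT = 150 ms, DevRTT = 25 ms
Timeout = EstRTT + 4 * DevRTT
4 * DevRTT = 4 * 25 = 100
Timeout = 150 + 100 = 250 ms

250


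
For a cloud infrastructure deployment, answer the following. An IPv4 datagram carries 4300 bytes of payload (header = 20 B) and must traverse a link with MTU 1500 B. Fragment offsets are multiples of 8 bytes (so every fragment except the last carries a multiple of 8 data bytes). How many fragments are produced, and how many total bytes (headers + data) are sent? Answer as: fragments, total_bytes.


Max data per non-final fragment = floor((MTU - header)/8)*8 = floor((1500 - 20)/8)*8 = floor(1480/8)*8 = 1480 B
Final fragment needs no 8-byte alignment: it can carry up to MTU - header = 1480 B
Non-final fragments needed = ceil((payload - 1480) / 1480) = ceil(2820/1480) = ceil(1.9054) = 2
Number of fragments = 2 + 1 = 3
Fragment sizes (data): 2 * 1480 B + 1340 B (last, 1340 <= 1480 OK)
Total bytes sent = payload + n_frags * header = 4300 + 3*20 = 4300 + 60 = 4360 B

3, 4360


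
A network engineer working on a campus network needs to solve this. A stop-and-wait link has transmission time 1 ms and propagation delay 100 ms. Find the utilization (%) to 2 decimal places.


Given: Ttrans = 1 ms, Tprop = 100 ms
RTT = 2 * Tprop = 2 * 100 = 200 ms
U = Ttrans / (Ttrans + RTT)
U = 1 / (1 + 200)
U = 1 / 201 = 0.004975
U% = 0.50%

0.50


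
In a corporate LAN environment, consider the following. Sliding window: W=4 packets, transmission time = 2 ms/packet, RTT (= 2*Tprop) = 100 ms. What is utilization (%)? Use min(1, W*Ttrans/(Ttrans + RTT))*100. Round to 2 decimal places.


Given: W = 4, Ttrans = 2 ms, RTT = 100 ms (= 2 * Tprop, Tprop = 50 ms)
Cycle time = Ttrans + RTT = 2 + 100 = 102 ms (first packet sent until its ACK returns)
W * Ttrans = 4 * 2 = 8 ms of sending per cycle
W * Ttrans / (Ttrans + RTT) = 8 / 102 = 0.078431
U = min(1, 0.078431) = 0.078431
U% = 7.84%

7.84


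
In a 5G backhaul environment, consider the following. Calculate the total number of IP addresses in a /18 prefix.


Given: CIDR prefix /18
Host bits = 32 - 18 = 14
Total addresses = 2^14 = 16384

16384


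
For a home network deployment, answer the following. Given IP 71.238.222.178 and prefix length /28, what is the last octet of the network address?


Given: IP = 71.238.222.178, prefix = /28
Subnet mask = 255.255.255.240
Last octet of IP: 178
Last octet of mask: 240
Network last octet = 178 AND 240 = 176

176


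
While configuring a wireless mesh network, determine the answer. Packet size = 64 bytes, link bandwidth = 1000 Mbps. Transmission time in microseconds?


Given: packet = 64 bytes, bandwidth = 1000 Mbps
Packet in bits = 64 * 8 = 512 bits
Bandwidth = 1000 * 10^6 = 1000000000 bps
Time = 512 / 1000000000 seconds
Time in us = 512 * 10^6 / 1000000000 = 0.512

0.512


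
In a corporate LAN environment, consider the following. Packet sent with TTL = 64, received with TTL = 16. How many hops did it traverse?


Given: initial TTL = 64, received TTL = 16
Hops = initial TTL - received TTL
Hops = 64 - 16 = 48

48


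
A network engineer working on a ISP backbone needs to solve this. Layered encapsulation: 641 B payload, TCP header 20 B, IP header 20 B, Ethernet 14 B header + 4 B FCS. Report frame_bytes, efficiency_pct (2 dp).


TCP segment = 641 + 20 = 661 B
IP packet = 661 + 20 = 681 B
Ethernet frame = 681 + 14 + 4 = 699 B
Efficiency = app / frame = 641 / 699 = 0.917024 = 91.7024% -> 91.70% (2 dp)

699, 91.70


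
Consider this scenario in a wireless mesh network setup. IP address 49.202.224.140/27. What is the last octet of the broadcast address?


Given: IP = 49.202.224.140, prefix = /27
Host bits = 32 - 27 = 5
Network last octet = 140 AND mask = 128
Host part size = 2^5 - 1 = 31
Broadcast last octet = 128 OR 31 = 159

159


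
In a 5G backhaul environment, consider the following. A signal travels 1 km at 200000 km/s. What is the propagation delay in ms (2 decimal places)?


Given: distance = 1 km, speed = 200000 km/s
Delay = distance / speed = 1 / 200000 seconds
Delay in ms = 1 * 1000 / 200000
Delay = 0.0050 ms
Rounded to 2 dp = 0.01 ms

0.01


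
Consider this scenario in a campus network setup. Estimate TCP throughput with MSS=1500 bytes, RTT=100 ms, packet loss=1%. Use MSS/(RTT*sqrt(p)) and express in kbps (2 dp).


Given: MSS = 1500 bytes, RTT = 100 ms, loss = 1%
RTT in seconds = 100 / 1000 = 0.1
Loss rate = 1% = 0.01
sqrt(loss) = sqrt(0.01) = 0.1
Throughput (bytes/s) = 1500 / (0.1 * 0.1) = 150000.0000
Throughput (kbps) = 150000.0000 * 8 / 1000 = 1200.000000 -> 1200.00 kbps (2 dp)

1200.00


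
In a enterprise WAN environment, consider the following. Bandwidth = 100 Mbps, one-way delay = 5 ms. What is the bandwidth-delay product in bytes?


Given: bandwidth = 100 Mbps, delay = 5 ms
BDP in bits = 100 * 10^6 * 5 / 1000
BDP in bits = 500000
BDP in bytes = 500000 / 8 = 62500

62500


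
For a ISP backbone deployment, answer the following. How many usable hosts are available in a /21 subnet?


Given: subnet mask /21
Host bits = 32 - 21 = 11
Total addresses = 2^11 = 2048
Usable hosts = 2048 - 2 (network + broadcast) = 2046

2046


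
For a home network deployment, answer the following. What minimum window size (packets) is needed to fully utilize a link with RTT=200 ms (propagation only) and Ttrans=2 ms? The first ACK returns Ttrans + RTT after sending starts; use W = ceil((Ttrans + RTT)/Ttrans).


Given: Ttrans = 2 ms, RTT = 200 ms (= 2 * Tprop, Tprop = 100 ms)
Time until first ACK returns = Ttrans + RTT = 2 + 200 = 202 ms
Need W * Ttrans >= Ttrans + RTT  ->  W >= (Ttrans + RTT) / Ttrans
(Ttrans + RTT) / Ttrans = 202 / 2 = 101
W_min = ceil(101) = 101

101


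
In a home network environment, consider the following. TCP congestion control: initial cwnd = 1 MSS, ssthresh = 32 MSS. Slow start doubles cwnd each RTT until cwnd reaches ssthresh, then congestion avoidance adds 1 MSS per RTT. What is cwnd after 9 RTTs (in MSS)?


RTT 0: cwnd = 1 MSS (initial)
RTT 1: cwnd = 2 MSS (slow start, doubled)
RTT 2: cwnd = 4 MSS (slow start, doubled)
RTT 3: cwnd = 8 MSS (slow start, doubled)
RTT 4: cwnd = 16 MSS (slow start, doubled)
RTT 5: cwnd = 32 MSS (slow start, doubled)
RTT 6: cwnd = 33 MSS (congestion avoidance, +1)
RTT 7: cwnd = 34 MSS (congestion avoidance, +1)
RTT 8: cwnd = 35 MSS (congestion avoidance, +1)
RTT 9: cwnd = 36 MSS (congestion avoidance, +1)

36


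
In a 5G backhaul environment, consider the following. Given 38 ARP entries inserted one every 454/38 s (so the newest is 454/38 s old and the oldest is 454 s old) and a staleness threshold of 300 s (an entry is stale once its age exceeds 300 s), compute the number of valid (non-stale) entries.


Ages are k * 454/38 s for k = 1..38 (spacing = 11.9474 s).
Entry k is valid iff k * 454/38 <= 300 iff k <= 38 * 300 / 454 = 25.1101
n_valid = floor(25.1101) = 25
(n_stale = 38 - 25 = 13)

25


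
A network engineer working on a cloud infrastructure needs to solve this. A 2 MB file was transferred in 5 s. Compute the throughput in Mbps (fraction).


Given: file = 2 MB, time = 5 s
File in Mb = 2 * 8 = 16 Mb
Throughput = 16 / 5 Mbps
Throughput = 16/5 Mbps

16/5


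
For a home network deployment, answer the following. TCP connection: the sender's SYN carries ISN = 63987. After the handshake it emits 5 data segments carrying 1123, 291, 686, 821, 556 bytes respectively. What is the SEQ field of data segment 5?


The SYN occupies sequence number ISN = 63987, so the first data byte is ISN + 1 = 63988.
SEQ of data segment i = (ISN + 1) + sum of payload sizes of segments 1..i-1.
Segment 1: SEQ = 63988, payload = 1123 bytes
Segment 2: SEQ = 65111, payload = 291 bytes
Segment 3: SEQ = 65402, payload = 686 bytes
Segment 4: SEQ = 66088, payload = 821 bytes
Segment 5: SEQ = 66909, payload = 556 bytes
SEQ of segment 5 = 63988 + 1123 + 291 + 686 + 821 = 66909

66909


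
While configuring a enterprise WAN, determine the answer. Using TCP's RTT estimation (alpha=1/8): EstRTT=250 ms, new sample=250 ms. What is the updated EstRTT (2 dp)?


Given: EstRTT = 250 ms, SampleRTT = 250 ms, alpha = 1/8
New EstRTT = (1 - alpha) * EstRTT + alpha * SampleRTT
(7/8) * 250 = 218.75
(1/8) * 250 = 31.25
New EstRTT = 218.75 + 31.25 = 250 ms -> 250.00 ms (2 dp)

250.00


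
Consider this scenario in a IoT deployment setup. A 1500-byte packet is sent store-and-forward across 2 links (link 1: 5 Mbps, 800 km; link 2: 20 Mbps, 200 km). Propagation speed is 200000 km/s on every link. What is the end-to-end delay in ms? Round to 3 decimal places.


Packet = 1500 bytes = 12000 bits. Store-and-forward: sum (t_trans + t_prop) per link.
Link 1: t_trans = 12000/(5*10^6) s = 2.4000 ms; t_prop = 800/200000 s = 4.0000 ms; subtotal = 6.4000 ms
Link 2: t_trans = 12000/(20*10^6) s = 0.6000 ms; t_prop = 200/200000 s = 1.0000 ms; subtotal = 1.6000 ms
End-to-end = 6.4000 + 1.6000 = 8.0000 ms -> 8.000 ms (3 dp)

8.000


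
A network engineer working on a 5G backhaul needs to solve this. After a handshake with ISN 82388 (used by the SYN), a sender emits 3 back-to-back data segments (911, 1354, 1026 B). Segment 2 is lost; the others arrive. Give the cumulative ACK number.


SYN uses sequence number 82388; first data byte = ISN + 1 = 82389.
Segment 1: SEQ = 82389, len = 911 B, covers [82389, 83299]
Segment 2: SEQ = 83300, len = 1354 B, covers [83300, 84653] [LOST]
Segment 3: SEQ = 84654, len = 1026 B, covers [84654, 85679]
In-order data received: bytes [82389, 83299] (segments 1..1).
Segment 2 missing -> gap begins at byte 83300; later segments buffered out of order.
Cumulative ACK = next expected in-order byte = 82389 + 911 = 83300

83300


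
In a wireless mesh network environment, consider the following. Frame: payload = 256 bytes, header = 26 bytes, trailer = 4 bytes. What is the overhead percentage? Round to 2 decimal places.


Given: payload = 256 B, header = 26 B, trailer = 4 B
Overhead bytes = header + trailer = 26 + 4 = 30
Total frame = payload + overhead = 256 + 30 = 286
Overhead % = 30 / 286 * 100 = 10.4895% -> 10.49% (2 dp)

10.49


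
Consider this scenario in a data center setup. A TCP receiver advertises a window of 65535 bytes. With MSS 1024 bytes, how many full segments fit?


Given: RWND = 65535 bytes, MSS = 1024 bytes
Full segments = floor(RWND / MSS)
Full segments = floor(65535 / 1024)
Full segments = floor(63.999) = 63

63


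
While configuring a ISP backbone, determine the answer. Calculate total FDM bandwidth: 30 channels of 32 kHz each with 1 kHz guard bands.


Given: 30 channels, 32 kHz each, guard = 1 kHz
Channel bandwidth = 30 * 32 = 960 kHz
Guard bands = 29 gaps * 1 kHz = 29 kHz
Total = 960 + 29 = 989 kHz

989


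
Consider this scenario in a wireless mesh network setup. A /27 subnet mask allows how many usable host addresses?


Given: subnet mask /27
Host bits = 32 - 27 = 5
Total addresses = 2^5 = 32
Usable hosts = 32 - 2 (network + broadcast) = 30

30


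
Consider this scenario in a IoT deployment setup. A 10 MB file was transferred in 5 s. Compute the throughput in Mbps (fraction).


Given: file = 10 MB, time = 5 s
File in Mb = 10 * 8 = 80 Mb
Throughput = 80 / 5 Mbps
Throughput = 16 Mbps

16


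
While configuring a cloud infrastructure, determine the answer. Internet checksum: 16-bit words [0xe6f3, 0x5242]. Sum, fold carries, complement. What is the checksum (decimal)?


Given words: [0xe6f3, 0x5242]
Step 1: Sum all words
Raw sum = 59123 + 21058 = 80181
Step 2: Fold carry: (14645 + 1) = 14646
One's complement = ~14646 & 0xFFFF = 50889

50889


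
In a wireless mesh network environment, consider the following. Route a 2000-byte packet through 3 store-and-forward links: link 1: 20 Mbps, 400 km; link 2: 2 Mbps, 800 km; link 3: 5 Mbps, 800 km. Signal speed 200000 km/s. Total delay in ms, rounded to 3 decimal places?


Packet = 2000 bytes = 16000 bits. Store-and-forward: sum (t_trans + t_prop) per link.
Link 1: t_trans = 16000/(20*10^6) s = 0.8000 ms; t_prop = 400/200000 s = 2.0000 ms; subtotal = 2.8000 ms
Link 2: t_trans = 16000/(2*10^6) s = 8.0000 ms; t_prop = 800/200000 s = 4.0000 ms; subtotal = 12.0000 ms
Link 3: t_trans = 16000/(5*10^6) s = 3.2000 ms; t_prop = 800/200000 s = 4.0000 ms; subtotal = 7.2000 ms
End-to-end = 2.8000 + 12.0000 + 7.2000 = 22.0000 ms -> 22.000 ms (3 dp)

22.000


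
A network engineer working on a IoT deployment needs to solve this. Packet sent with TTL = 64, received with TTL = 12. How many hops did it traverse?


Given: initial TTL = 64, received TTL = 12
Hops = initial TTL - received TTL
Hops = 64 - 12 = 52

52


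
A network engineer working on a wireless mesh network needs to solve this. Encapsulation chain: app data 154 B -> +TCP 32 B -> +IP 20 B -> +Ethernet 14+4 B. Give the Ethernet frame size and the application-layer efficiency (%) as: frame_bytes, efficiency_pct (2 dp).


TCP segment = 154 + 32 = 186 B
IP packet = 186 + 20 = 206 B
Ethernet frame = 206 + 14 + 4 = 224 B
Efficiency = app / frame = 154 / 224 = 0.687500 = 68.7500% -> 68.75% (2 dp)

224, 68.75


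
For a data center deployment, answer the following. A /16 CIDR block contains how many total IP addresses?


Given: CIDR prefix /16
Host bits = 32 - 16 = 16
Total addresses = 2^16 = 65536

65536


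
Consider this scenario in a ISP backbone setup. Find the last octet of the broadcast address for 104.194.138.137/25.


Given: IP = 104.194.138.137, prefix = /25
Host bits = 32 - 25 = 7
Network last octet = 137 AND mask = 128
Host part size = 2^7 - 1 = 127
Broadcast last octet = 128 OR 127 = 255

255


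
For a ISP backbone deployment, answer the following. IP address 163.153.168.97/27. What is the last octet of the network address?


Given: IP = 163.153.168.97, prefix = /27
Subnet mask = 255.255.255.224
Last octet of IP: 97
Last octet of mask: 224
Network last octet = 97 AND 224 = 96

96


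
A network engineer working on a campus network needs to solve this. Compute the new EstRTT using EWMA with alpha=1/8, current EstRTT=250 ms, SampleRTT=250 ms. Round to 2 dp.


Given: EstRTT = 250 ms, SampleRTT = 250 ms, alpha = 1/8
New EstRTT = (1 - alpha) * EstRTT + alpha * SampleRTT
(7/8) * 250 = 218.75
(1/8) * 250 = 31.25
New EstRTT = 218.75 + 31.25 = 250 ms -> 250.00 ms (2 dp)

250.00


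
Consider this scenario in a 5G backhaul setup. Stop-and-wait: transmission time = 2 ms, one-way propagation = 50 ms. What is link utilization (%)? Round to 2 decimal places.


Given: Ttrans = 2 ms, Tprop = 50 ms
RTT = 2 * Tprop = 2 * 50 = 100 ms
U = Ttrans / (Ttrans + RTT)
U = 2 / (2 + 100)
U = 2 / 102 = 0.019608
U% = 1.96%

1.96


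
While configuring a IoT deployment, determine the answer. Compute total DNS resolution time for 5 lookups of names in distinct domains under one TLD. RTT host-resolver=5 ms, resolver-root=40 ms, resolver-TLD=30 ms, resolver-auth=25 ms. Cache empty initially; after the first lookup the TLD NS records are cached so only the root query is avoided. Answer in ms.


Lookup 1 (cold cache): local + root + TLD + auth = 5 + 40 + 30 + 25 = 100 ms
Lookups 2..5 (TLD NS cached -> skip root; new domain -> still ask TLD and auth): local + TLD + auth = 5 + 30 + 25 = 60 ms each
Remaining 4 lookups: 4 * 60 = 240 ms
Total = 100 + 240 = 340 ms

340


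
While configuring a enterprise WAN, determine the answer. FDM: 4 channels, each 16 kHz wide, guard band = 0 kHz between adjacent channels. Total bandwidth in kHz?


Given: 4 channels, 16 kHz each, guard = 0 kHz
Channel bandwidth = 4 * 16 = 64 kHz
Guard bands = 3 gaps * 0 kHz = 0 kHz
Total = 64 + 0 = 64 kHz

64


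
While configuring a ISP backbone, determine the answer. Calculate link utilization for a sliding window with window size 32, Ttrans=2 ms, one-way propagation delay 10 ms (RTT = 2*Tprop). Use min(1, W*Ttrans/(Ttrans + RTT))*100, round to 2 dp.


Given: W = 32, Ttrans = 2 ms, RTT = 20 ms (= 2 * Tprop, Tprop = 10 ms)
Cycle time = Ttrans + RTT = 2 + 20 = 22 ms (first packet sent until its ACK returns)
W * Ttrans = 32 * 2 = 64 ms of sending per cycle
W * Ttrans / (Ttrans + RTT) = 64 / 22 = 2.909091
U = min(1, 2.909091) = 1.000000
U% = 100.00%

100.00


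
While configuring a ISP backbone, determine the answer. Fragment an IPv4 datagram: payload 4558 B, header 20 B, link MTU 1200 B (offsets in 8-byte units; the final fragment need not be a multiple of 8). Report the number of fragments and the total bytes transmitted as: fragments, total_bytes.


Max data per non-final fragment = floor((MTU - header)/8)*8 = floor((1200 - 20)/8)*8 = floor(1180/8)*8 = 1176 B
Final fragment needs no 8-byte alignment: it can carry up to MTU - header = 1180 B
Non-final fragments needed = ceil((payload - 1180) / 1176) = ceil(3378/1176) = ceil(2.8724) = 3
Number of fragments = 3 + 1 = 4
Fragment sizes (data): 3 * 1176 B + 1030 B (last, 1030 <= 1180 OK)
Total bytes sent = payload + n_frags * header = 4558 + 4*20 = 4558 + 80 = 4638 B

4, 4638


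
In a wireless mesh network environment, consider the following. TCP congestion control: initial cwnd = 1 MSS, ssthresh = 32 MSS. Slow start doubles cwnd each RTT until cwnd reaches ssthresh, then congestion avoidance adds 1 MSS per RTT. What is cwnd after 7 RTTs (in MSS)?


RTT 0: cwnd = 1 MSS (initial)
RTT 1: cwnd = 2 MSS (slow start, doubled)
RTT 2: cwnd = 4 MSS (slow start, doubled)
RTT 3: cwnd = 8 MSS (slow start, doubled)
RTT 4: cwnd = 16 MSS (slow start, doubled)
RTT 5: cwnd = 32 MSS (slow start, doubled)
RTT 6: cwnd = 33 MSS (congestion avoidance, +1)
RTT 7: cwnd = 34 MSS (congestion avoidance, +1)

34


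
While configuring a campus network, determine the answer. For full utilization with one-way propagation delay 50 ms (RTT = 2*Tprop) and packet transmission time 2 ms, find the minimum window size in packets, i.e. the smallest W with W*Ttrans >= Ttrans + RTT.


Given: Ttrans = 2 ms, RTT = 100 ms (= 2 * Tprop, Tprop = 50 ms)
Time until first ACK returns = Ttrans + RTT = 2 + 100 = 102 ms
Need W * Ttrans >= Ttrans + RTT  ->  W >= (Ttrans + RTT) / Ttrans
(Ttrans + RTT) / Ttrans = 102 / 2 = 51
W_min = ceil(51) = 51

51


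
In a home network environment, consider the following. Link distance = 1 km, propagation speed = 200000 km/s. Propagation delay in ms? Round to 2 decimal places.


Given: distance = 1 km, speed = 200000 km/s
Delay = distance / speed = 1 / 200000 seconds
Delay in ms = 1 * 1000 / 200000
Delay = 0.0050 ms
Rounded to 2 dp = 0.01 ms

0.01


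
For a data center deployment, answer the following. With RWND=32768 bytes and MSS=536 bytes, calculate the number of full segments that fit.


Given: RWND = 32768 bytes, MSS = 536 bytes
Full segments = floor(RWND / MSS)
Full segments = floor(32768 / 536)
Full segments = floor(61.1343) = 61

61


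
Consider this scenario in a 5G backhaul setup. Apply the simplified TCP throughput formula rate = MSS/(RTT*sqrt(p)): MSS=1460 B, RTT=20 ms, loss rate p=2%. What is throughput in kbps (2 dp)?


Given: MSS = 1460 bytes, RTT = 20 ms, loss = 2%
RTT in seconds = 20 / 1000 = 0.02
Loss rate = 2% = 0.02
sqrt(loss) = sqrt(0.02) = 0.141421356237
Throughput (bytes/s) = 1460 / (0.02 * 0.141421356237) = 516187.9503
Throughput (kbps) = 516187.9503 * 8 / 1000 = 4129.503602 -> 4129.50 kbps (2 dp)

4129.50


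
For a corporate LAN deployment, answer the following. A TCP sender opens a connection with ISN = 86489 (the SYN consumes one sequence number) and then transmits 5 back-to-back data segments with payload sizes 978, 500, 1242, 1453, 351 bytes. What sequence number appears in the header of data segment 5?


The SYN occupies sequence number ISN = 86489, so the first data byte is ISN + 1 = 86490.
SEQ of data segment i = (ISN + 1) + sum of payload sizes of segments 1..i-1.
Segment 1: SEQ = 86490, payload = 978 bytes
Segment 2: SEQ = 87468, payload = 500 bytes
Segment 3: SEQ = 87968, payload = 1242 bytes
Segment 4: SEQ = 89210, payload = 1453 bytes
Segment 5: SEQ = 90663, payload = 351 bytes
SEQ of segment 5 = 86490 + 978 + 500 + 1242 + 1453 = 90663

90663


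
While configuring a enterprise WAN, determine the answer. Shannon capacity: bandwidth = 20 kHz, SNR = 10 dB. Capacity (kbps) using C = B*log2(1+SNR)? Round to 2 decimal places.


Given: B = 20 kHz, SNR = 10 dB
SNR linear = 10^(10/10) = 10
1 + SNR = 11
log2(11) = 3.4594316186
C = 20 * 1000 * 3.4594316186 = 69188.6324 bps
C = 69.188632 kbps -> 69.19 kbps (2 dp)

69.19


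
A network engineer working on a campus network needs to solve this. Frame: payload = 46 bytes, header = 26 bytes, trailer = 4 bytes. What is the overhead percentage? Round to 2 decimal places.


Given: payload = 46 B, header = 26 B, trailer = 4 B
Overhead bytes = header + trailer = 26 + 4 = 30
Total frame = payload + overhead = 46 + 30 = 76
Overhead % = 30 / 76 * 100 = 39.4737% -> 39.47% (2 dp)

39.47


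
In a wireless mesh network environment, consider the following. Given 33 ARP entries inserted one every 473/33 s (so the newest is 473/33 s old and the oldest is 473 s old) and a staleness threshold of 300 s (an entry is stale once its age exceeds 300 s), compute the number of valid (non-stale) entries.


Ages are k * 473/33 s for k = 1..33 (spacing = 14.3333 s).
Entry k is valid iff k * 473/33 <= 300 iff k <= 33 * 300 / 473 = 20.9302
n_valid = floor(20.9302) = 20
(n_stale = 33 - 20 = 13)

20


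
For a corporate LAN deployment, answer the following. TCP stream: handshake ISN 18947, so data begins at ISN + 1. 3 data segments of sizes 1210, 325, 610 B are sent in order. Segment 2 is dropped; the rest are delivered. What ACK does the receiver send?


SYN uses sequence number 18947; first data byte = ISN + 1 = 18948.
Segment 1: SEQ = 18948, len = 1210 B, covers [18948, 20157]
Segment 2: SEQ = 20158, len = 325 B, covers [20158, 20482] [LOST]
Segment 3: SEQ = 20483, len = 610 B, covers [20483, 21092]
In-order data received: bytes [18948, 20157] (segments 1..1).
Segment 2 missing -> gap begins at byte 20158; later segments buffered out of order.
Cumulative ACK = next expected in-order byte = 18948 + 1210 = 20158

20158


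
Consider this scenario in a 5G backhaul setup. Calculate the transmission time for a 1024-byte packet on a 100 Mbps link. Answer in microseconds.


Given: packet = 1024 bytes, bandwidth = 100 Mbps
Packet in bits = 1024 * 8 = 8192 bits
Bandwidth = 100 * 10^6 = 100000000 bps
Time = 8192 / 100000000 seconds
Time in us = 8192 * 10^6 / 100000000 = 81.92

81.92


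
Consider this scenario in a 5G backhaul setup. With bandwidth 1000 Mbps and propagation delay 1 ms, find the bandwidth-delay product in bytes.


Given: bandwidth = 1000 Mbps, delay = 1 ms
BDP in bits = 1000 * 10^6 * 1 / 1000
BDP in bits = 1000000
BDP in bytes = 1000000 / 8 = 125000

125000


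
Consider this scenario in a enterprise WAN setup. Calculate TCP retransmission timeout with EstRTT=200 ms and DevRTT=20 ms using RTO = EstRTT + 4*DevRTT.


Given: EstRTT = 200 ms, DevRTT = 20 ms
Timeout = EstRTT + 4 * DevRTT
4 * DevRTT = 4 * 20 = 80
Timeout = 200 + 80 = 280 ms

280


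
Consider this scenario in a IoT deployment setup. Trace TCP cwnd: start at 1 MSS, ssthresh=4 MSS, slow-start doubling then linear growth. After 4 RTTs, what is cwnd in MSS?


RTT 0: cwnd = 1 MSS (initial)
RTT 1: cwnd = 2 MSS (slow start, doubled)
RTT 2: cwnd = 4 MSS (slow start, doubled)
RTT 3: cwnd = 5 MSS (congestion avoidance, +1)
RTT 4: cwnd = 6 MSS (congestion avoidance, +1)

6


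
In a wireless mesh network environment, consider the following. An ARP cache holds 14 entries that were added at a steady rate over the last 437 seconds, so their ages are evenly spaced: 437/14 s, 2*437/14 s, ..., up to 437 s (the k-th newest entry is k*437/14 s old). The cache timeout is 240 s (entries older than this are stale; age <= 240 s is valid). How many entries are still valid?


Ages are k * 437/14 s for k = 1..14 (spacing = 31.2143 s).
Entry k is valid iff k * 437/14 <= 240 iff k <= 14 * 240 / 437 = 7.6888
n_valid = floor(7.6888) = 7
(n_stale = 14 - 7 = 7)

7


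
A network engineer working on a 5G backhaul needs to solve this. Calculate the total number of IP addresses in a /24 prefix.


Given: CIDR prefix /24
Host bits = 32 - 24 = 8
Total addresses = 2^8 = 256

256


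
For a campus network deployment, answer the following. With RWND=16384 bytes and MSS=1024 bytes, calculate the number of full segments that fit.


Given: RWND = 16384 bytes, MSS = 1024 bytes
Full segments = floor(RWND / MSS)
Full segments = floor(16384 / 1024)
Full segments = floor(16.0) = 16

16


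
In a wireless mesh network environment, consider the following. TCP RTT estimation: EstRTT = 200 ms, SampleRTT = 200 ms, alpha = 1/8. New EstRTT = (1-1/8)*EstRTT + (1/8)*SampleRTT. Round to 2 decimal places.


Given: EstRTT = 200 ms, SampleRTT = 200 ms, alpha = 1/8
New EstRTT = (1 - alpha) * EstRTT + alpha * SampleRTT
(7/8) * 200 = 175
(1/8) * 200 = 25
New EstRTT = 175 + 25 = 200 ms -> 200.00 ms (2 dp)

200.00


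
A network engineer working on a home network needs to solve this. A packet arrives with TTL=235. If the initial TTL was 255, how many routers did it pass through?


Given: initial TTL = 255, received TTL = 235
Hops = initial TTL - received TTL
Hops = 255 - 235 = 20

20


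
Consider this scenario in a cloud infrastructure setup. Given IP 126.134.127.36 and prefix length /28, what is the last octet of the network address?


Given: IP = 126.134.127.36, prefix = /28
Subnet mask = 255.255.255.240
Last octet of IP: 36
Last octet of mask: 240
Network last octet = 36 AND 240 = 32

32


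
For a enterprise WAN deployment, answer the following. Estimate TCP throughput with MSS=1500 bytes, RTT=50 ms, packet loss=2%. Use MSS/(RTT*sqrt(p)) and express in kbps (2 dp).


Given: MSS = 1500 bytes, RTT = 50 ms, loss = 2%
RTT in seconds = 50 / 1000 = 0.05
Loss rate = 2% = 0.02
sqrt(loss) = sqrt(0.02) = 0.141421356237
Throughput (bytes/s) = 1500 / (0.05 * 0.141421356237) = 212132.0344
Throughput (kbps) = 212132.0344 * 8 / 1000 = 1697.056275 -> 1697.06 kbps (2 dp)

1697.06


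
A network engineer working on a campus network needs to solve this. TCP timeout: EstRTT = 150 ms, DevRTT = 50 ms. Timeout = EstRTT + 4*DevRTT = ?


Given: EstRTT = 150 ms, DevRTT = 50 ms
Timeout = EstRTT + 4 * DevRTT
4 * DevRTT = 4 * 50 = 200
Timeout = 150 + 200 = 350 ms

350
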